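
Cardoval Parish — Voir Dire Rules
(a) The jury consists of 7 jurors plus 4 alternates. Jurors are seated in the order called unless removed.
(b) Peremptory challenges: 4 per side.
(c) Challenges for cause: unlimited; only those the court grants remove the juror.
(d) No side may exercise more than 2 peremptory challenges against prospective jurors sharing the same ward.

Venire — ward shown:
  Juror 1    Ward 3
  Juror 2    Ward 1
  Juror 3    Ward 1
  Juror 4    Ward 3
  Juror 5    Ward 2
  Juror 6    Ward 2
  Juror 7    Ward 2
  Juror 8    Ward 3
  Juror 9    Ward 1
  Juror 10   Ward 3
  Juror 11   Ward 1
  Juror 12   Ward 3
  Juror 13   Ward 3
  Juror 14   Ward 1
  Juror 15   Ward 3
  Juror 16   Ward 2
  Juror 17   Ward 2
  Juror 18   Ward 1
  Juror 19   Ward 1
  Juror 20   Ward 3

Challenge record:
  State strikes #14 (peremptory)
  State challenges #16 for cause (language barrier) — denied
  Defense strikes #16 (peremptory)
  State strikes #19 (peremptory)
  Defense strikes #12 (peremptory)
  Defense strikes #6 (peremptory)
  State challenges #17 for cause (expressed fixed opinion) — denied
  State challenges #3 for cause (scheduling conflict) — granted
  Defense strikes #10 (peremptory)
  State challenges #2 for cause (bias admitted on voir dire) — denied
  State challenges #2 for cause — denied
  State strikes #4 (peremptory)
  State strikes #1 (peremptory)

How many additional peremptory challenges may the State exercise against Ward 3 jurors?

State peremptories so far: #14, #19, #4, #1 — 4 of 4 used, 0 left overall.
Against Ward 3: #4, #1 — 2 used; per-ward cap 2 leaves 0.
Binding limit: min(0, 0) = 0.

0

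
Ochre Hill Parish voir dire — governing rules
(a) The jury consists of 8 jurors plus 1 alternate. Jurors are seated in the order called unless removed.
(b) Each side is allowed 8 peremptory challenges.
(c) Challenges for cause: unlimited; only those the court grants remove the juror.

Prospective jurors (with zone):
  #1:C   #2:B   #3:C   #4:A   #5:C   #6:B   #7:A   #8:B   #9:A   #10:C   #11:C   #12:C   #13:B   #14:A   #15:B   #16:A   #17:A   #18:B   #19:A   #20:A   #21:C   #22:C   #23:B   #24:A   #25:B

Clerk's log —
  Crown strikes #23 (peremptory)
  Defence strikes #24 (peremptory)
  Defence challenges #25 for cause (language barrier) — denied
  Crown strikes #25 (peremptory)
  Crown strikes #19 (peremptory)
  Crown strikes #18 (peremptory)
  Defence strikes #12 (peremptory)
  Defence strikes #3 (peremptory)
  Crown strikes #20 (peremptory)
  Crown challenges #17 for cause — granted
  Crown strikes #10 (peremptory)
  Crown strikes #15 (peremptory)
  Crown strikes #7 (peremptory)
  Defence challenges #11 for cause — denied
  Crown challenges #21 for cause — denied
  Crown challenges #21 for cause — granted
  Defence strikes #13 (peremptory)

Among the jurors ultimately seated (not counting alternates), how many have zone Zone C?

3

Removed: #3, #7, #10, #12, #13, #15, #17, #18, #19, #20, #21, #23, #24, #25.
Seated jurors 1–8: #1, #2, #4, #5, #6, #8, #9, #11 (alternates #14 not counted).
Of those, in Zone C: #1, #5, #11 → 3.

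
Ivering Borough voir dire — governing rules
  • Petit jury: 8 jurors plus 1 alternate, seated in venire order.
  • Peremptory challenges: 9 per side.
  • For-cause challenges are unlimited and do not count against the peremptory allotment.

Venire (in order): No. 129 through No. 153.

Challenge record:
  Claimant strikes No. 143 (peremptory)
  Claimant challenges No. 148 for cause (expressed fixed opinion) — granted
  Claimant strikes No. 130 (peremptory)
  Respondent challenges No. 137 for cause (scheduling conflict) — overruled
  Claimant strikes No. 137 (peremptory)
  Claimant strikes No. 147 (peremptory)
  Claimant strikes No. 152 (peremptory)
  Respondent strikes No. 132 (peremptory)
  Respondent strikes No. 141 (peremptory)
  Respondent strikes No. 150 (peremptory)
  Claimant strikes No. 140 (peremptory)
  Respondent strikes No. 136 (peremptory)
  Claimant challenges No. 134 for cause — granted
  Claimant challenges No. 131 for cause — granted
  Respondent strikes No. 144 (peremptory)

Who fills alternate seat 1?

Removed: #130, #131, #132, #134, #136, #137, #140, #141, #143, #144, #147, #148, #150, #152.
Filling seats in venire order through position 9: #129, #133, #135, #138, #139, #142, #145, #146, #149.
So alternate 1 is #149.

149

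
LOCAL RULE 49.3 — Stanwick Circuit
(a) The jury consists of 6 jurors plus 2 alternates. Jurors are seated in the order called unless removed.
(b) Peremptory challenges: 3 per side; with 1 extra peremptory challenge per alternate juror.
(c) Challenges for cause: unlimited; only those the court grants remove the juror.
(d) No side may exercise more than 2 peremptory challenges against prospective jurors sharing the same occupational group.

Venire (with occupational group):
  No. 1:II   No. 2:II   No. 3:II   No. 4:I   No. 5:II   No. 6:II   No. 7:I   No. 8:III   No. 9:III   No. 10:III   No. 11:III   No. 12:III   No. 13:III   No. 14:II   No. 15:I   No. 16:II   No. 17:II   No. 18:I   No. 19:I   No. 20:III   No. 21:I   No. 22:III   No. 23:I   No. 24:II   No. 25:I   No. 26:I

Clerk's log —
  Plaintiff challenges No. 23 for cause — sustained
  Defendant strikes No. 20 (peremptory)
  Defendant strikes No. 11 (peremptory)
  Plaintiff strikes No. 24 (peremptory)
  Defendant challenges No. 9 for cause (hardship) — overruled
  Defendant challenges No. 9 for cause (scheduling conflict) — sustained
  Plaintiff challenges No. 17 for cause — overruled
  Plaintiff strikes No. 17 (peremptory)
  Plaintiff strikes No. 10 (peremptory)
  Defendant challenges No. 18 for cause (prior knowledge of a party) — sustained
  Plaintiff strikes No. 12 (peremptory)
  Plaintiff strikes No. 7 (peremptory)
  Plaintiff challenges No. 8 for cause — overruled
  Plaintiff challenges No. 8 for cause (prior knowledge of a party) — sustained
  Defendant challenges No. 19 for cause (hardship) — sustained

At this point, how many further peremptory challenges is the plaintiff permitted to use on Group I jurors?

0

Plaintiff peremptories so far: #24, #17, #10, #12, #7 — 5 of 5 used, 0 left overall.
Against Group I: #7 — 1 used; per-group cap 2 leaves 1.
Binding limit: min(0, 1) = 0.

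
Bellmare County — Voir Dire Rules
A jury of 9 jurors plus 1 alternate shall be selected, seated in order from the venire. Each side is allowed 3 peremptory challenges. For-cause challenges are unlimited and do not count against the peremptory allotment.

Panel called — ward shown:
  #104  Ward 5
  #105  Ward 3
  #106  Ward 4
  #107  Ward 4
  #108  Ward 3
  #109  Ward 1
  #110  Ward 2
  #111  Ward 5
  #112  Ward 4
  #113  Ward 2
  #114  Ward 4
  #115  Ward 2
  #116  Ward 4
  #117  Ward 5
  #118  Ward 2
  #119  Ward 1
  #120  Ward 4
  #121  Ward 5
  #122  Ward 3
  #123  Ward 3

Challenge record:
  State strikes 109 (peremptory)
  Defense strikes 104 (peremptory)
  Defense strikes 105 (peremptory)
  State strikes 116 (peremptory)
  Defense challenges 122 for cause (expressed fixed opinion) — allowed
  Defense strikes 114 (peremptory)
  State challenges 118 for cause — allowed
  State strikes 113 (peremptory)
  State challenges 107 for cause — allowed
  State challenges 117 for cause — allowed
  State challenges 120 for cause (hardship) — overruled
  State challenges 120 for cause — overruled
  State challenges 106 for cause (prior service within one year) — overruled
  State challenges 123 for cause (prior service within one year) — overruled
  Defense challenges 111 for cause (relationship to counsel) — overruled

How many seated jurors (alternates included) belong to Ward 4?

3

Removed: #104, #105, #107, #109, #113, #114, #116, #117, #118, #122.
Seated (10 incl. alternates): #106, #108, #110, #111, #112, #115, #119, #120, #121, #123.
Of those, in Ward 4: #106, #112, #120 → 3.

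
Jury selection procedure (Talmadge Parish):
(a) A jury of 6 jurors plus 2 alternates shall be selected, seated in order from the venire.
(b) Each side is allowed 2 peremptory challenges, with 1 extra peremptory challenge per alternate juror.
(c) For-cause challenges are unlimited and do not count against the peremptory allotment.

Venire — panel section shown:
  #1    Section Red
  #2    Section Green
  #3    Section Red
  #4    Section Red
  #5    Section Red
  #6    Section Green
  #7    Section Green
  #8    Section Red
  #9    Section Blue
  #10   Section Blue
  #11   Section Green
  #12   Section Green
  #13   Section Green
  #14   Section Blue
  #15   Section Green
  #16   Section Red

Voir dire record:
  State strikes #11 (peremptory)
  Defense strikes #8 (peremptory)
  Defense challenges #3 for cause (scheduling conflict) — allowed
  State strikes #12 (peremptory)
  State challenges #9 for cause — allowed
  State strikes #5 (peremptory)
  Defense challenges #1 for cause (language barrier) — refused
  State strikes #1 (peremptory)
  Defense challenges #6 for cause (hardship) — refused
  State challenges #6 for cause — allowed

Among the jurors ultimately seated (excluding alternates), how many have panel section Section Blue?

2

Removed: #1, #3, #5, #6, #8, #9, #11, #12.
Seated jurors 1–6: #2, #4, #7, #10, #13, #14 (alternates #15, #16 not counted).
Of those, in Section Blue: #10, #14 → 2.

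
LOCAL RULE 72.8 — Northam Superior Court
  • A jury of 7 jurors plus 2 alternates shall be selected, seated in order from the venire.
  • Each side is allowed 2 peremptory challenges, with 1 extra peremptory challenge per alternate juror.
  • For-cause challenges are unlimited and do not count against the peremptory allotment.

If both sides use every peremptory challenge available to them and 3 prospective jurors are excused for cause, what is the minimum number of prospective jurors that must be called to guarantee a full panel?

Seats to fill: 7 + 2 alternates = 9.
Peremptories: 2 + 1×2 = 4 per side × 2 sides = 8.
For-cause removals: 3.
Minimum venire: 9 + 8 + 3 = 20.

20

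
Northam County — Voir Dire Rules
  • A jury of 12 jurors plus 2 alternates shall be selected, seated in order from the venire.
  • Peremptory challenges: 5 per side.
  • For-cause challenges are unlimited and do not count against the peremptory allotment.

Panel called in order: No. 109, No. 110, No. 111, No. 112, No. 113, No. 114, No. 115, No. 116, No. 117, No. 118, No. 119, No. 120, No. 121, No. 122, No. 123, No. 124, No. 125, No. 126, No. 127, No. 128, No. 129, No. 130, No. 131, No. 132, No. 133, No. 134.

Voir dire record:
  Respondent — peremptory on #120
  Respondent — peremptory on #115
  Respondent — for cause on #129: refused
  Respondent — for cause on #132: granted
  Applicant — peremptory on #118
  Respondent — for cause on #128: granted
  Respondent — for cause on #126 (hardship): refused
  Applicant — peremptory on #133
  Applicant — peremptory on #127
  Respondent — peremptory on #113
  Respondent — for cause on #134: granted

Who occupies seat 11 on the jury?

123

Removed: #113, #115, #118, #120, #127, #128, #132, #133, #134. (#126, #129 stay — for-cause denied.)
Seating in order: seats 1–12 → #109, #110, #111, #112, #114, #116, #117, #119, #121, #122, #123, #124; alternates → #125, #126.
So seat 11 is #123.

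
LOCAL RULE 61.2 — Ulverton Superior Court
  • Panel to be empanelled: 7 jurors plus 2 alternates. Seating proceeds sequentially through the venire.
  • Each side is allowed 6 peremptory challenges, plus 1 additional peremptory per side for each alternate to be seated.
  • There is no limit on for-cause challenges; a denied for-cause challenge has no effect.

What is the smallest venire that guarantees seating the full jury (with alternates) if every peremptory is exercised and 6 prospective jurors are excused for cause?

31

Seats to fill: 7 + 2 alternates = 9.
Peremptories: 6 + 1×2 = 8 per side × 2 sides = 16.
For-cause removals: 6.
Minimum venire: 9 + 16 + 6 = 31.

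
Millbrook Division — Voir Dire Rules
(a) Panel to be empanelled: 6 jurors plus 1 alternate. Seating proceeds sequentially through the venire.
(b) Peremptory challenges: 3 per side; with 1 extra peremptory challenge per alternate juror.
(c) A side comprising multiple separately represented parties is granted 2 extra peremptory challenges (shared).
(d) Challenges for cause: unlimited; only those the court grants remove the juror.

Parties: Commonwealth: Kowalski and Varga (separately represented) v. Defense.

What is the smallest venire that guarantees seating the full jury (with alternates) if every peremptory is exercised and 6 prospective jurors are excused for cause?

Seats to fill: 6 + 1 alternates = 7.
Peremptories — Commonwealth: 3 + 1×1 + 2 = 6; Defense: 3 + 1×1 = 4; total 10.
For-cause removals: 6.
Minimum venire: 7 + 10 + 6 = 23.

23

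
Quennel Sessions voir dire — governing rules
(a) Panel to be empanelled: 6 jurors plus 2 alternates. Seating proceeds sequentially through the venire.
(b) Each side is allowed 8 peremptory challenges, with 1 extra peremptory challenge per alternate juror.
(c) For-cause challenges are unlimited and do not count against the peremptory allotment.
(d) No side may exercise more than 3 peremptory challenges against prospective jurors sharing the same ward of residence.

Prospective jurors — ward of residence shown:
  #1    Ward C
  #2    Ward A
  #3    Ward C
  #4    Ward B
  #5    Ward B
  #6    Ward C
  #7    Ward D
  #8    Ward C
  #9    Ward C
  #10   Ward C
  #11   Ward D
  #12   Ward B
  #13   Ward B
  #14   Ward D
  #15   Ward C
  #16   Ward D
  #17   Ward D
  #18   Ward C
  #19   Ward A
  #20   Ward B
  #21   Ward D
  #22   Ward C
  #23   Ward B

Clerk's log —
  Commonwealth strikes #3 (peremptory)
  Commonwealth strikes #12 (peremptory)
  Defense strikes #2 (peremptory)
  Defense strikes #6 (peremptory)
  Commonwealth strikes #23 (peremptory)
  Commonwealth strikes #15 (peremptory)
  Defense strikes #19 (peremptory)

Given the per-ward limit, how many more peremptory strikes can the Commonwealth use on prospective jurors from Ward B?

Commonwealth peremptories so far: #3, #12, #23, #15 — 4 of 10 used, 6 left overall.
Against Ward B: #12, #23 — 2 used; per-ward cap 3 leaves 1.
Binding limit: min(6, 1) = 1.

1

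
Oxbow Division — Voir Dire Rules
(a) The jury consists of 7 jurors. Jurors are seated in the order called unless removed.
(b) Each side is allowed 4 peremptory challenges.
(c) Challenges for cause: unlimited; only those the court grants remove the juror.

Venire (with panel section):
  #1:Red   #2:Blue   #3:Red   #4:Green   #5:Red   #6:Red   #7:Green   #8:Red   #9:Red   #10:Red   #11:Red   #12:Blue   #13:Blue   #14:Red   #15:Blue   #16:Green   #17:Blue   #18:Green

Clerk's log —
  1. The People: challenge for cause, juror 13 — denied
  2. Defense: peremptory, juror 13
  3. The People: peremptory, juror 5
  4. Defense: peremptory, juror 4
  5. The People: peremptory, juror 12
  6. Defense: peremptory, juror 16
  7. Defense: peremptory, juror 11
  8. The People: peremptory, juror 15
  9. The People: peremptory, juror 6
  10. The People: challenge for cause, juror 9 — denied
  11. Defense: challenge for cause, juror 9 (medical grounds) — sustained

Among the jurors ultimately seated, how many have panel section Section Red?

5

Removed: #4, #5, #6, #9, #11, #12, #13, #15, #16.
Seated jurors 1–7: #1, #2, #3, #7, #8, #10, #14.
Of those, in Section Red: #1, #3, #8, #10, #14 → 5.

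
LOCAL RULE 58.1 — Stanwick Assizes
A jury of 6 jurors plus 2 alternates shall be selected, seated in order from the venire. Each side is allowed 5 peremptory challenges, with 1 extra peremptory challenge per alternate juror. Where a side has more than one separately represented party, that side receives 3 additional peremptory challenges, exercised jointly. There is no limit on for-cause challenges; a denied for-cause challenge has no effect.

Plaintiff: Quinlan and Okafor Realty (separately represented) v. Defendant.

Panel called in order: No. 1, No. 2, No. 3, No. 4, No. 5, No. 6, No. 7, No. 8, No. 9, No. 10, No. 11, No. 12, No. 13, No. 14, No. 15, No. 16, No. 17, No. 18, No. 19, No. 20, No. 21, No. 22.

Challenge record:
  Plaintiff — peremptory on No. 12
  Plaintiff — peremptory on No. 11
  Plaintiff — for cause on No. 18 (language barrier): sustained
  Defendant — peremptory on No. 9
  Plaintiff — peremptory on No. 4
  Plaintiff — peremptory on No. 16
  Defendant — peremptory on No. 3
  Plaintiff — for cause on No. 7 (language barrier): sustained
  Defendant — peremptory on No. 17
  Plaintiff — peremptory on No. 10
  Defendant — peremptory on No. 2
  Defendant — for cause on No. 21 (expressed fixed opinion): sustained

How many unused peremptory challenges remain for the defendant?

Defendant allotment: 5 base + 1 × 2 alternates = 7.
Defendant peremptories used: #9, #3, #17, #2 — 4 (the for-cause on #21 doesn't count).
Remaining: 7 − 4 = 3.

3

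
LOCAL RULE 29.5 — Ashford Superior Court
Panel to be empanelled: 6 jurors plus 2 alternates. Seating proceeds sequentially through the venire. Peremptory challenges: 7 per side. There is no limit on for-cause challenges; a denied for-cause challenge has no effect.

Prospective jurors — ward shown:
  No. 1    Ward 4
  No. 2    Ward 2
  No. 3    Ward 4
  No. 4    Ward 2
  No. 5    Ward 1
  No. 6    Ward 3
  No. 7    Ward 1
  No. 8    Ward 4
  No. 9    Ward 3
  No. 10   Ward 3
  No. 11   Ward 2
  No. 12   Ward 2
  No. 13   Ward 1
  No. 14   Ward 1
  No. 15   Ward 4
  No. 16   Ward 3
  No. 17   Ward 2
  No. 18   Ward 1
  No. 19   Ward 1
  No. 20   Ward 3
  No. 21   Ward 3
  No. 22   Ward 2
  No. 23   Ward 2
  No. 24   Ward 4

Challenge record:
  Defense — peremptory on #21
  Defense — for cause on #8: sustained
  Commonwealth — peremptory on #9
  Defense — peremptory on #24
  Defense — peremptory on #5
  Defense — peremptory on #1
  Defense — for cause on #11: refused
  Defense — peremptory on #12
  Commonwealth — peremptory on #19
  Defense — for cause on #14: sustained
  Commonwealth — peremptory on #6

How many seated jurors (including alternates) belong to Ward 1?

Removed: #1, #5, #6, #8, #9, #12, #14, #19, #21, #24.
Seated (8 incl. alternates): #2, #3, #4, #7, #10, #11, #13, #15.
Of those, in Ward 1: #7, #13 → 2.

2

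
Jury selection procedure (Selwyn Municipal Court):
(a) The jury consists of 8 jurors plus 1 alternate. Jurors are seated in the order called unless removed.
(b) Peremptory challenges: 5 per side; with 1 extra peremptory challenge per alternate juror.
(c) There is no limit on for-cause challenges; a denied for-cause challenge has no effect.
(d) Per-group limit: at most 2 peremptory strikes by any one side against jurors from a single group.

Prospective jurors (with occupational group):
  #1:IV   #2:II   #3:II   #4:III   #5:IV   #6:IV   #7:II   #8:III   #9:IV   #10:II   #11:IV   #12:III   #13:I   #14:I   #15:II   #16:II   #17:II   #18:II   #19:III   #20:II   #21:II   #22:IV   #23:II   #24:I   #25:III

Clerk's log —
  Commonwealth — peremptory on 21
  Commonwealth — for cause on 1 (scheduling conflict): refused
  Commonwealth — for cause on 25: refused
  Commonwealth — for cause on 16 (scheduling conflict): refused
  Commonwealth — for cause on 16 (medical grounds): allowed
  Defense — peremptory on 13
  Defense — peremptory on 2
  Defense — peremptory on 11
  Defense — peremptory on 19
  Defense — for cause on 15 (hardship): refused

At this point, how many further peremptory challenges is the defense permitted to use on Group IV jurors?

1

Defense peremptories so far: #13, #2, #11, #19 — 4 of 6 used, 2 left overall.
Against Group IV: #11 — 1 used; per-group cap 2 leaves 1.
Binding limit: min(2, 1) = 1.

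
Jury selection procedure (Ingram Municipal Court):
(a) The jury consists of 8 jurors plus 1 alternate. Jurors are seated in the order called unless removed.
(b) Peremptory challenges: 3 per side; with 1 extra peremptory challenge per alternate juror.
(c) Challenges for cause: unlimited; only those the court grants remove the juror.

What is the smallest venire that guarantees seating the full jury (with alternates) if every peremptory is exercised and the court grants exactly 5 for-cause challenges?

Seats to fill: 8 + 1 alternates = 9.
Peremptories: 3 + 1×1 = 4 per side × 2 sides = 8.
For-cause removals: 5.
Minimum venire: 9 + 8 + 5 = 22.

22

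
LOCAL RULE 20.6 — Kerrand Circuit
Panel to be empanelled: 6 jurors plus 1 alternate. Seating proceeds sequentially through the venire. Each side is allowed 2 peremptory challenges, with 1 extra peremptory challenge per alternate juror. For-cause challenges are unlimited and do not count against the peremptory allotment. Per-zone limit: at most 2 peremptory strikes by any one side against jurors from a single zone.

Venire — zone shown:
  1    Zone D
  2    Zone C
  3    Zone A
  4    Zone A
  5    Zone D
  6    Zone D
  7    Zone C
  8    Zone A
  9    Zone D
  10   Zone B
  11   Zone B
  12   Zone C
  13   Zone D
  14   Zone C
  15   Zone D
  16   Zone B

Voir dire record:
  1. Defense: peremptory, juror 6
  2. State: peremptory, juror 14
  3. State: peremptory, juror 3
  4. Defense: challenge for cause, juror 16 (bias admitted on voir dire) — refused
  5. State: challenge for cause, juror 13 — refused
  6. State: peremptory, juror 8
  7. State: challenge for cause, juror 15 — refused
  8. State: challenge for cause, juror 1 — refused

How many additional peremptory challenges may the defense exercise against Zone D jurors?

Defense peremptories so far: #6 — 1 of 3 used, 2 left overall.
Against Zone D: #6 — 1 used; per-zone cap 2 leaves 1.
Binding limit: min(2, 1) = 1.

1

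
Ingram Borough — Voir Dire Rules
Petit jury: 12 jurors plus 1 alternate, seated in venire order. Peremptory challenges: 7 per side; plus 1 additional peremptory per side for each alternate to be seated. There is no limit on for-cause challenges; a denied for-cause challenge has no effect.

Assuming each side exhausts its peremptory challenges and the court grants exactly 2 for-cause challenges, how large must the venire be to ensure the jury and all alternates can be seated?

Seats to fill: 12 + 1 alternates = 13.
Peremptories: 7 + 1×1 = 8 per side × 2 sides = 16.
For-cause removals: 2.
Minimum venire: 13 + 16 + 2 = 31.

31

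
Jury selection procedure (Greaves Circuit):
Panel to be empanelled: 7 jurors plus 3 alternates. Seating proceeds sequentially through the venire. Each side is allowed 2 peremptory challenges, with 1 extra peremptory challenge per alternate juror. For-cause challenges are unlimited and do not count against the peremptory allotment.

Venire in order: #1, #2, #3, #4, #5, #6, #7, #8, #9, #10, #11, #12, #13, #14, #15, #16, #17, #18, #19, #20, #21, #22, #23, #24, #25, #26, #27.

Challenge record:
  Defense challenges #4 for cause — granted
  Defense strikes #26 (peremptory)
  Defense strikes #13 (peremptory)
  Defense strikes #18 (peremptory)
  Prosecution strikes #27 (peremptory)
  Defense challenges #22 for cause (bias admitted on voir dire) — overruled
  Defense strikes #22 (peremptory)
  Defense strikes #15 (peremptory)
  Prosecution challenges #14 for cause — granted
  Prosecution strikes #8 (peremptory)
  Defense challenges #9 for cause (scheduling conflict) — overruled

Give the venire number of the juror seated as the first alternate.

Removed: #4, #8, #13, #14, #15, #18, #22, #26, #27. (#9 stays — for-cause denied.)
Filling seats in venire order through position 8: #1, #2, #3, #5, #6, #7, #9, #10.
So alternate 1 is #10.

10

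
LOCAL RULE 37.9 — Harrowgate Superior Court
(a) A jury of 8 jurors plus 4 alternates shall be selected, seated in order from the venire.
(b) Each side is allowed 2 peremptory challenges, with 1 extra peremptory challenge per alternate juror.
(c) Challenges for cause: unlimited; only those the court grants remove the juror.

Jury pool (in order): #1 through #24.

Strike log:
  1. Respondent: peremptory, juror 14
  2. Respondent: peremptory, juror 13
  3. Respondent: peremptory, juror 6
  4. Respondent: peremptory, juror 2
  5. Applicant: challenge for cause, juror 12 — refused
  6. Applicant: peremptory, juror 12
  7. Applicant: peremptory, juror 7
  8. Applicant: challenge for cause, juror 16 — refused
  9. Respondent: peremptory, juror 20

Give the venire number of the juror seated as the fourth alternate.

Removed: #2, #6, #7, #12, #13, #14, #20. (#16 stays — for-cause denied.)
Filling seats in venire order through position 12: #1, #3, #4, #5, #8, #9, #10, #11, #15, #16, #17, #18.
So alternate 4 is #18.

18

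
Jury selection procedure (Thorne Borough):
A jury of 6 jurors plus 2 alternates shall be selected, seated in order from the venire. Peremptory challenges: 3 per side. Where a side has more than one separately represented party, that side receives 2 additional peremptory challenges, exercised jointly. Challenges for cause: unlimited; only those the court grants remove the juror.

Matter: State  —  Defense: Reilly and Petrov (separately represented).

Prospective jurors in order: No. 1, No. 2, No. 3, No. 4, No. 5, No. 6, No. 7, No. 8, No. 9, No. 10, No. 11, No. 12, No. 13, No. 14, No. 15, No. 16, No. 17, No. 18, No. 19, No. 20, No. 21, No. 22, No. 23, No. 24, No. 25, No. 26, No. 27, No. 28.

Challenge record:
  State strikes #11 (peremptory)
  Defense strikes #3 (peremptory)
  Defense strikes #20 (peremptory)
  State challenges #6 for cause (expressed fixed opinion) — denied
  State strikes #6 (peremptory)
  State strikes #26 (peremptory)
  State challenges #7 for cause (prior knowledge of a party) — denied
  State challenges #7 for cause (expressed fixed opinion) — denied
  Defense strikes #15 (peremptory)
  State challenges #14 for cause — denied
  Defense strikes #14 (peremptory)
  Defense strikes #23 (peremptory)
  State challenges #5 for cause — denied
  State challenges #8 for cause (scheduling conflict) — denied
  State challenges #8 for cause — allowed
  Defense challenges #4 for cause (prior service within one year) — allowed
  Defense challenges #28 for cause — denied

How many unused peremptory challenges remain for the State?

State allotment: 3.
State peremptories used: #11, #6, #26 — 3 (for-cause on #6, #7, #7, #14, #5, #8, #8 don't count).
Remaining: 3 − 3 = 0.

0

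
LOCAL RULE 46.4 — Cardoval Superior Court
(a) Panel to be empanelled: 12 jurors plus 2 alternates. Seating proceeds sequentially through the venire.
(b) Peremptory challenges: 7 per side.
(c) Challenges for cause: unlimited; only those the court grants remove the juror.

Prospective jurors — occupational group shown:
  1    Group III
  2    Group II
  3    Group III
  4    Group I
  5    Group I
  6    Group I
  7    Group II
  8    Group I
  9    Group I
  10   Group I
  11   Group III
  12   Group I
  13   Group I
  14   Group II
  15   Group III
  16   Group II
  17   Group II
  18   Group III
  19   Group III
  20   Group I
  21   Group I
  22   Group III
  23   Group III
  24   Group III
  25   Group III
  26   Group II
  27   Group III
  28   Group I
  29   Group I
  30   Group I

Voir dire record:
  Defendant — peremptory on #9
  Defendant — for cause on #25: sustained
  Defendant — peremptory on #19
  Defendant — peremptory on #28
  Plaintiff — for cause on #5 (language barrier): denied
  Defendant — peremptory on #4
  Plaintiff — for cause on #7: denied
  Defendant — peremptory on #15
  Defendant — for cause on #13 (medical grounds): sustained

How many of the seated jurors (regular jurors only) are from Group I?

Removed: #4, #9, #13, #15, #19, #25, #28.
Seated jurors 1–12: #1, #2, #3, #5, #6, #7, #8, #10, #11, #12, #14, #16 (alternates #17, #18 not counted).
Of those, in Group I: #5, #6, #8, #10, #12 → 5.

5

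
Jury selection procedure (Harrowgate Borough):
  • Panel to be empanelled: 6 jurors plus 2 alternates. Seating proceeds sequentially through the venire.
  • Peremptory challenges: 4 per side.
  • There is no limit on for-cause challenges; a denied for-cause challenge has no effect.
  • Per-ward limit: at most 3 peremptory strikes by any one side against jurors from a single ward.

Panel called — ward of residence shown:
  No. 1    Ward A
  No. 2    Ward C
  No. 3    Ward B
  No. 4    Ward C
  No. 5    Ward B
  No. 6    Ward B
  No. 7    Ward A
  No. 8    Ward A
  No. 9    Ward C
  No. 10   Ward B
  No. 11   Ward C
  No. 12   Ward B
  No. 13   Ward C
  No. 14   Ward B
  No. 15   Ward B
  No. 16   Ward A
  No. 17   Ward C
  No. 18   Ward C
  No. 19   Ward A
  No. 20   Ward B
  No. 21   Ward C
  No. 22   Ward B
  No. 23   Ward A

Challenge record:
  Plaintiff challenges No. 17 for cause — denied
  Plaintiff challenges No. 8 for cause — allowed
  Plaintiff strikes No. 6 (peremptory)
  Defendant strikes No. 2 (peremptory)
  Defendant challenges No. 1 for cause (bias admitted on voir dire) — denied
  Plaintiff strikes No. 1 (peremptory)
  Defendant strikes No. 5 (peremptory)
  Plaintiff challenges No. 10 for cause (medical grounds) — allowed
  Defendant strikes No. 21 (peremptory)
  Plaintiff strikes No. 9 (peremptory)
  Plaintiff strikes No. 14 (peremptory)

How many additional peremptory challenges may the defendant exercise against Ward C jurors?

Defendant peremptories so far: #2, #5, #21 — 3 of 4 used, 1 left overall.
Against Ward C: #2, #21 — 2 used; per-ward cap 3 leaves 1.
Binding limit: min(1, 1) = 1.

1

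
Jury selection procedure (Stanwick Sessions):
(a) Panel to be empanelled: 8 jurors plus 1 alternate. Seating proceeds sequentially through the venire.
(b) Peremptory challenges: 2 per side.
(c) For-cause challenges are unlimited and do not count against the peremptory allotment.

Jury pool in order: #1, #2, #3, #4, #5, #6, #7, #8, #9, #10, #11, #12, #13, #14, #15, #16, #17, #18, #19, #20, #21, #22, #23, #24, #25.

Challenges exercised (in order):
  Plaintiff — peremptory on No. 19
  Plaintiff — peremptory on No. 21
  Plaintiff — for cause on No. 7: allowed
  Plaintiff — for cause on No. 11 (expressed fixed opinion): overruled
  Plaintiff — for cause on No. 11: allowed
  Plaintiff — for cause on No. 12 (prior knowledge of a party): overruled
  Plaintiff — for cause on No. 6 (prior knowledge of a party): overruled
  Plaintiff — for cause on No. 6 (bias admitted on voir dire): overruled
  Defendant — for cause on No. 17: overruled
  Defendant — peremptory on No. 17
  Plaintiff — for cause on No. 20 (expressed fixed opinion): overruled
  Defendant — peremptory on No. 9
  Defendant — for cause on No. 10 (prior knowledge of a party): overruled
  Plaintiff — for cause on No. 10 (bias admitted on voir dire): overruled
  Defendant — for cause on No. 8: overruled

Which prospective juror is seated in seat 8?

10

Removed: #7, #9, #11, #17, #19, #21. (#6, #8, #10, #12, #20 stay — for-cause denied.)
Filling seats in venire order through position 8: #1, #2, #3, #4, #5, #6, #8, #10.
So seat 8 is #10.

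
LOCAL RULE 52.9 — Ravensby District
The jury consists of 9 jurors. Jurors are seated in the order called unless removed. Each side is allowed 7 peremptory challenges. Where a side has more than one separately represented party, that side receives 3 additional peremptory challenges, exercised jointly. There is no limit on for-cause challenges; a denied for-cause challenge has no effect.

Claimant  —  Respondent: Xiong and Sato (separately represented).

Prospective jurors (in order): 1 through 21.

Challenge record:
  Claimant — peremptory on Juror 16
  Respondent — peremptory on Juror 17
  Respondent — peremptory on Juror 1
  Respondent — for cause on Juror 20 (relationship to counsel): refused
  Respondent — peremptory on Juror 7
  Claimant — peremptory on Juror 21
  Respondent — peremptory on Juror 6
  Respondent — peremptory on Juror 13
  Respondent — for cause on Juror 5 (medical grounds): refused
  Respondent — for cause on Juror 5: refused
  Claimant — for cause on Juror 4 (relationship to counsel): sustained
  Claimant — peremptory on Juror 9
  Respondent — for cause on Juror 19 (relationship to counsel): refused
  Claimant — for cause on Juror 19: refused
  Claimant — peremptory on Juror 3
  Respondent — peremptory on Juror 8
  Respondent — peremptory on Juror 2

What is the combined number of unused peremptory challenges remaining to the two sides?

Claimant allotment: 7. Respondent allotment: 7 base + 3 multi-party = 10.
Claimant peremptories used: #16, #21, #9, #3 — 4 (for-cause on #4, #19 don't count).
Respondent peremptories used: #17, #1, #7, #6, #13, #8, #2 — 7 (for-cause on #20, #5, #5, #19 don't count).
Remaining: (7 − 4) + (10 − 7) = 6.

6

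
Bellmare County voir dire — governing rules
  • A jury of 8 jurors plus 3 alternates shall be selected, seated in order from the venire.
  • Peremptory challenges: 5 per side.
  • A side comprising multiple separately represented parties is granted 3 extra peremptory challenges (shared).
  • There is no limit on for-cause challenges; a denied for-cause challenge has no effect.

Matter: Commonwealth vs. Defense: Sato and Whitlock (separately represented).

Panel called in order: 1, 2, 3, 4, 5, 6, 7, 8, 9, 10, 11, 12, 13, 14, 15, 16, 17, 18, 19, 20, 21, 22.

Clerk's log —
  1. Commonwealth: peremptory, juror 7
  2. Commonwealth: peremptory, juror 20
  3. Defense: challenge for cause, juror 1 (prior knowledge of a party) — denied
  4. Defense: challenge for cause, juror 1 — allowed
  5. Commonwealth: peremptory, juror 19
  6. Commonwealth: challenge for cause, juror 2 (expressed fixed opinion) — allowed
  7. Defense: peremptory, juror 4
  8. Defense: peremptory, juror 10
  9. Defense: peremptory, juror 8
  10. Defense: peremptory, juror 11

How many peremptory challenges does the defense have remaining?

Defense allotment: 5 base + 3 multi-party = 8.
Defense peremptories used: #4, #10, #8, #11 — 4 (for-cause on #1, #1 don't count).
Remaining: 8 − 4 = 4.

4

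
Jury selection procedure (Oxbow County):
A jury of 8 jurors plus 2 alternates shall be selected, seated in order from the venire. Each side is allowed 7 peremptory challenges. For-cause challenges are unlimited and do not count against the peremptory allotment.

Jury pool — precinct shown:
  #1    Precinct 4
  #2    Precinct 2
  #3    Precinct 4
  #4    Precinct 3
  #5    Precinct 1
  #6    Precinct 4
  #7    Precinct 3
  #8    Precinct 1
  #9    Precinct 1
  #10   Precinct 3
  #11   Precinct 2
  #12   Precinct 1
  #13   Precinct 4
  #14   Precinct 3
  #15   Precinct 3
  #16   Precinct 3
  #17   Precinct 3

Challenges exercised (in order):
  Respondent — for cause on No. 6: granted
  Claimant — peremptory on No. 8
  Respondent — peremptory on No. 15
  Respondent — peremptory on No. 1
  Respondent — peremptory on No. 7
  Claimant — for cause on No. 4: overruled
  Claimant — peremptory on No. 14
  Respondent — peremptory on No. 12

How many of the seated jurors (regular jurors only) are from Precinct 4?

2

Removed: #1, #6, #7, #8, #12, #14, #15.
Seated jurors 1–8: #2, #3, #4, #5, #9, #10, #11, #13 (alternates #16, #17 not counted).
Of those, in Precinct 4: #3, #13 → 2.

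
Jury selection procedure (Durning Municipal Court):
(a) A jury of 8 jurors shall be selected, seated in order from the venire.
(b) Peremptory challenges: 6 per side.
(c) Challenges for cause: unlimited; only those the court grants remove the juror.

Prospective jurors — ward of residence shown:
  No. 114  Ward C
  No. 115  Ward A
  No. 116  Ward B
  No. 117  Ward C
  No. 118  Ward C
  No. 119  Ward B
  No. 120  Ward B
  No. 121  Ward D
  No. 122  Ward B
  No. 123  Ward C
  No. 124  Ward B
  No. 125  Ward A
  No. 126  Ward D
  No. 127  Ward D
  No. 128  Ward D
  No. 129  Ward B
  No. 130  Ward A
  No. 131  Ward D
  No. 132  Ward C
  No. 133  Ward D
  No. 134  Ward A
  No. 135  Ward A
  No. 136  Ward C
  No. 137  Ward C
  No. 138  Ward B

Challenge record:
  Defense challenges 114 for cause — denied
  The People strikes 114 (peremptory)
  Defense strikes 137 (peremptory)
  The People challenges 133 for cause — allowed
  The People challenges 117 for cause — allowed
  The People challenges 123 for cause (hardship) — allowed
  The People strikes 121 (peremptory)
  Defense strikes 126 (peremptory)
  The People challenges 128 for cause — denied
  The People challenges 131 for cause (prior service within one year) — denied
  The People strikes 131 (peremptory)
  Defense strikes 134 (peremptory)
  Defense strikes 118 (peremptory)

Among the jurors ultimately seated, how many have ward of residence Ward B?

5

Removed: #114, #117, #118, #121, #123, #126, #131, #133, #134, #137.
Seated jurors 1–8: #115, #116, #119, #120, #122, #124, #125, #127.
Of those, in Ward B: #116, #119, #120, #122, #124 → 5.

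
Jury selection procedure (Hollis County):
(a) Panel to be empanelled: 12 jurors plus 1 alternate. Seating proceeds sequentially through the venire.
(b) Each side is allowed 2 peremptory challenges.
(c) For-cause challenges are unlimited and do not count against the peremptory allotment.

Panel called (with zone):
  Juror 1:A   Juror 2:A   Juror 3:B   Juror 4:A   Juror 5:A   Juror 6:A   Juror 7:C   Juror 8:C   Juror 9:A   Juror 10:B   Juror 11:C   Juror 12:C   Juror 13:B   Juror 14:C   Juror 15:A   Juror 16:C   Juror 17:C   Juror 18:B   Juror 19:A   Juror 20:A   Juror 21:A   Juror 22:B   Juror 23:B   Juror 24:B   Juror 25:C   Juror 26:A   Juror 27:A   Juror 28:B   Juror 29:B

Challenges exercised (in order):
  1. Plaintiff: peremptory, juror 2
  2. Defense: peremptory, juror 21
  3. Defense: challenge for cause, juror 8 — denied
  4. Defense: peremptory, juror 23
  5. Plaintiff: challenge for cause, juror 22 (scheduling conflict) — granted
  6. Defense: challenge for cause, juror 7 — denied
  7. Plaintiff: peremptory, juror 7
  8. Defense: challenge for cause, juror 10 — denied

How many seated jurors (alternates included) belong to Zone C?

Removed: #2, #7, #21, #22, #23.
Seated (13 incl. alternates): #1, #3, #4, #5, #6, #8, #9, #10, #11, #12, #13, #14, #15.
Of those, in Zone C: #8, #11, #12, #14 → 4.

4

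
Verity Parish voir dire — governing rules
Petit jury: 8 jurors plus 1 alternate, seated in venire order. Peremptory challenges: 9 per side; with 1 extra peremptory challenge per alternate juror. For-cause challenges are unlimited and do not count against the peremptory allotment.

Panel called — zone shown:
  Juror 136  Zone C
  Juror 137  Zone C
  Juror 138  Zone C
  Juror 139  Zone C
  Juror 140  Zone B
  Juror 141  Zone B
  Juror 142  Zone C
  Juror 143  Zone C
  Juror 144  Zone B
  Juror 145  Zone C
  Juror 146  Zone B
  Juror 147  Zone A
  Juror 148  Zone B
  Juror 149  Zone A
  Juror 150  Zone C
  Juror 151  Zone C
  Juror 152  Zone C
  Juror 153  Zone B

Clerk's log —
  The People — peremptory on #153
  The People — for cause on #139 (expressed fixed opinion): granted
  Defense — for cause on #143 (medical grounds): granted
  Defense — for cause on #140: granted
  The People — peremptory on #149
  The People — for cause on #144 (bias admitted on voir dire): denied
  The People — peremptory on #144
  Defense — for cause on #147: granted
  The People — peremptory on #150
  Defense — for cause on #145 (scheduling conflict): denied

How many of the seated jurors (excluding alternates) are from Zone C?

5

Removed: #139, #140, #143, #144, #147, #149, #150, #153.
Seated jurors 1–8: #136, #137, #138, #141, #142, #145, #146, #148 (alternates #151 not counted).
Of those, in Zone C: #136, #137, #138, #142, #145 → 5.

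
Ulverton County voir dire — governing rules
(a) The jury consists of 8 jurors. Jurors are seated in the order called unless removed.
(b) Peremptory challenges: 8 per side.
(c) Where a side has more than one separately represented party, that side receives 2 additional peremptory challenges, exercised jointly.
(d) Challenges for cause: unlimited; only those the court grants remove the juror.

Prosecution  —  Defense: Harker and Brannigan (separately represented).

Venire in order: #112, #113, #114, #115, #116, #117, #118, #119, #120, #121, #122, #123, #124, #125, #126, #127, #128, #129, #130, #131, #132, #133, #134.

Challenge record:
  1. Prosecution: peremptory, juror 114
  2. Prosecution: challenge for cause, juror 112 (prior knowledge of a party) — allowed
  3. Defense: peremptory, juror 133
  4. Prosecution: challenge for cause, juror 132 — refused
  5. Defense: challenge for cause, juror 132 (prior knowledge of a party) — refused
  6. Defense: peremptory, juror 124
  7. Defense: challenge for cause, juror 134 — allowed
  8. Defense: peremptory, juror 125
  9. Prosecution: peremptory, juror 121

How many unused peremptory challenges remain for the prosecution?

Prosecution allotment: 8.
Prosecution peremptories used: #114, #121 — 2 (for-cause on #112, #132 don't count).
Remaining: 8 − 2 = 6.

6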